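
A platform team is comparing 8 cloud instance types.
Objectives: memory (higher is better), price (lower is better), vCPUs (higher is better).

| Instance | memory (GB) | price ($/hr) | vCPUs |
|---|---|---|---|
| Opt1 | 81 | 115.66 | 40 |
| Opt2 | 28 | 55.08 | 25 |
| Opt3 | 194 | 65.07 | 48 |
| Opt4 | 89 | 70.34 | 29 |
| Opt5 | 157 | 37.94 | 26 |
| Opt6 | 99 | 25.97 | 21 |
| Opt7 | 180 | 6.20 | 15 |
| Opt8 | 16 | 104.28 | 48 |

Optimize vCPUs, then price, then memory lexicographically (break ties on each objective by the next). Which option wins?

First maximize vCPUs: best is 48, kept {Opt3, Opt8}.
Then minimize price: best is 65.07, kept {Opt3}.

Opt3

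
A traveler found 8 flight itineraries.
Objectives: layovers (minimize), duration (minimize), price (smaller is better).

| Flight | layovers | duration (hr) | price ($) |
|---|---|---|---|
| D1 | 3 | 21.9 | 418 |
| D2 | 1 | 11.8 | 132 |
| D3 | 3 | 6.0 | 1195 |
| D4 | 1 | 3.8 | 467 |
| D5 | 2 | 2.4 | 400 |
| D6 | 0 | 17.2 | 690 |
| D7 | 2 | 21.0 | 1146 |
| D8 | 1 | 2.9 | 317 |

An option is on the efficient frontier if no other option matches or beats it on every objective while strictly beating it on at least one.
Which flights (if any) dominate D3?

D4: layovers 1≤3, duration 3.8≤6.0, price 467≤1195 — dominates D3.
D5: layovers 2≤3, duration 2.4≤6.0, price 400≤1195 — dominates D3.
D8: layovers 1≤3, duration 2.9≤6.0, price 317≤1195 — dominates D3.
Others (D1, D2, D6, D7) are each worse than D3 on at least one objective.

D4, D5, D8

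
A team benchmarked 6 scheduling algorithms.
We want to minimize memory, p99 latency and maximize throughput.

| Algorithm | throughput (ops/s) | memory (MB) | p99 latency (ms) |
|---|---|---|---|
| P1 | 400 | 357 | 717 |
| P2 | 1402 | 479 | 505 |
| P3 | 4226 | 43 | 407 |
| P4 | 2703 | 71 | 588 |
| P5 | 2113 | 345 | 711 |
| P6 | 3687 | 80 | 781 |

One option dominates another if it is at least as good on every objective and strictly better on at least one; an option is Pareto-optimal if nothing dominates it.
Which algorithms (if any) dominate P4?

P3

P3: throughput 4226≥2703, memory 43≤71, p99 latency 407≤588 — dominates P4.
Others (P1, P2, P5, P6) are each worse than P4 on at least one objective.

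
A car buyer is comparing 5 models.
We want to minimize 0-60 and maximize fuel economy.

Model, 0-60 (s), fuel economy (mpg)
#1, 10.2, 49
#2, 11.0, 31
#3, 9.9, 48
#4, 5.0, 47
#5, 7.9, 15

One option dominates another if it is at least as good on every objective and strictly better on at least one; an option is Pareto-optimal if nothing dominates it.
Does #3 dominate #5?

#3 vs #5: #3 is worse on 0-60 (9.9 vs 7.9), so it does not dominate #5.

No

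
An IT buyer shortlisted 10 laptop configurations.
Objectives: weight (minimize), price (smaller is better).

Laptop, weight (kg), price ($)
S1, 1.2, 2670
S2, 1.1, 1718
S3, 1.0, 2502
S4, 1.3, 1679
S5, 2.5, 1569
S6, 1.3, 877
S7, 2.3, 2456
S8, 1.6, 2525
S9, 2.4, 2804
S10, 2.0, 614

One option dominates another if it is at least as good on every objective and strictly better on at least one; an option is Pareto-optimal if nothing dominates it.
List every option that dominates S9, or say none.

S1, S2, S3, S4, S6, S7, S8, S10

S1: weight 1.2≤2.4, price 2670≤2804 — dominates S9.
S2: weight 1.1≤2.4, price 1718≤2804 — dominates S9.
S3: weight 1.0≤2.4, price 2502≤2804 — dominates S9.
S4: weight 1.3≤2.4, price 1679≤2804 — dominates S9.
S6: weight 1.3≤2.4, price 877≤2804 — dominates S9.
S7: weight 2.3≤2.4, price 2456≤2804 — dominates S9.
S8: weight 1.6≤2.4, price 2525≤2804 — dominates S9.
S10: weight 2.0≤2.4, price 614≤2804 — dominates S9.
Others (S5) are each worse than S9 on at least one objective.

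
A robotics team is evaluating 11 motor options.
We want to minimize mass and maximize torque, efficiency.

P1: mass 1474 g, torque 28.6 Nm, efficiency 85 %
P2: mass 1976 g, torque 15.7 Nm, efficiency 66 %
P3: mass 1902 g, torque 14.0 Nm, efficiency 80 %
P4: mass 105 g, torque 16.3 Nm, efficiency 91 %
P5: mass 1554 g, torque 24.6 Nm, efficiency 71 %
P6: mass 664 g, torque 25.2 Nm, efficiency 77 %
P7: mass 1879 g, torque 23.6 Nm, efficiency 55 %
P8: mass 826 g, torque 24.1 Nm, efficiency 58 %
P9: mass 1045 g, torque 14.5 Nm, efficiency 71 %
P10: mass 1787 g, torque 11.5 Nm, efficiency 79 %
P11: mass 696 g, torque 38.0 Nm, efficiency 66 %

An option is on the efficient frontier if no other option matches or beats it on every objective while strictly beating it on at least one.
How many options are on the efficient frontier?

4

P1: not dominated.
P2: dominated by P1 (mass 1474≤1976, torque 28.6≥15.7, efficiency 85≥66).
P3: dominated by P1 (mass 1474≤1902, torque 28.6≥14.0, efficiency 85≥80).
P4: not dominated (best mass).
P5: dominated by P1 (mass 1474≤1554, torque 28.6≥24.6, efficiency 85≥71).
P6: not dominated.
P7: dominated by P1 (mass 1474≤1879, torque 28.6≥23.6, efficiency 85≥55).
P8: dominated by P6 (mass 664≤826, torque 25.2≥24.1, efficiency 77≥58).
P9: dominated by P4 (mass 105≤1045, torque 16.3≥14.5, efficiency 91≥71).
P10: dominated by P1 (mass 1474≤1787, torque 28.6≥11.5, efficiency 85≥79).
P11: not dominated (best torque).
Pareto-optimal: P1, P4, P6, P11 → 4.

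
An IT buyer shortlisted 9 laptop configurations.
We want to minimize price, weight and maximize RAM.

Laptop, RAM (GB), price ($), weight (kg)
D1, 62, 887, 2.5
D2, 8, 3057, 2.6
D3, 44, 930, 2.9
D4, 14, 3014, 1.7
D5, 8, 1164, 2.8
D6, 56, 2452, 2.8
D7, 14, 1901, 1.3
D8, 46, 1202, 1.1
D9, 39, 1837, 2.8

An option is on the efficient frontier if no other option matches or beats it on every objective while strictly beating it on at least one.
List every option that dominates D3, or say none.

D1

D1: RAM 62≥44, price 887≤930, weight 2.5≤2.9 — dominates D3.
Others (D2, D4, D5, D6, D7, D8, D9) are each worse than D3 on at least one objective.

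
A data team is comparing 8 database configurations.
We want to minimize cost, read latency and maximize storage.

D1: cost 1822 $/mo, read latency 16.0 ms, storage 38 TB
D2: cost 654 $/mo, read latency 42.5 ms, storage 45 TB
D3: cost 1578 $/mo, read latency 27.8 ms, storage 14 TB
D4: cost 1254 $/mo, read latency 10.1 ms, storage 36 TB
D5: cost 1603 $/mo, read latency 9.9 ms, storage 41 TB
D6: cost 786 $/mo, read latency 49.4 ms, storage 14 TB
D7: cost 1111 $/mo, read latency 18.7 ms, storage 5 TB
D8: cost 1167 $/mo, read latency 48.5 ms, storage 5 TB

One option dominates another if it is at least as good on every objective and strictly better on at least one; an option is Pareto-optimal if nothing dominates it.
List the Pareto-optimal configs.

D1: dominated by D5 (cost 1603≤1822, read latency 9.9≤16.0, storage 41≥38).
D2: not dominated (best cost).
D3: dominated by D4 (cost 1254≤1578, read latency 10.1≤27.8, storage 36≥14).
D4: not dominated.
D5: not dominated (best read latency).
D6: dominated by D2 (cost 654≤786, read latency 42.5≤49.4, storage 45≥14).
D7: not dominated.
D8: dominated by D2 (cost 654≤1167, read latency 42.5≤48.5, storage 45≥5).

D2, D4, D5, D7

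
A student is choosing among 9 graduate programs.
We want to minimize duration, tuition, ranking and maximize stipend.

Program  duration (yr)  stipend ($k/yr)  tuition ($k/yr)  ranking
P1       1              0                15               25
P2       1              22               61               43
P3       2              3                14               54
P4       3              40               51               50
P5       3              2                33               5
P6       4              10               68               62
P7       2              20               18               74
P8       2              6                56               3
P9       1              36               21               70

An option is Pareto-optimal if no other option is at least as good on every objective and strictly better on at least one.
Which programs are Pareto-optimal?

P1: not dominated.
P2: not dominated.
P3: not dominated (best tuition).
P4: not dominated (best stipend).
P5: not dominated.
P6: dominated by P2 (duration 1≤4, stipend 22≥10, tuition 61≤68, ranking 43≤62).
P7: not dominated.
P8: not dominated (best ranking).
P9: not dominated.

P1, P2, P3, P4, P5, P7, P8, P9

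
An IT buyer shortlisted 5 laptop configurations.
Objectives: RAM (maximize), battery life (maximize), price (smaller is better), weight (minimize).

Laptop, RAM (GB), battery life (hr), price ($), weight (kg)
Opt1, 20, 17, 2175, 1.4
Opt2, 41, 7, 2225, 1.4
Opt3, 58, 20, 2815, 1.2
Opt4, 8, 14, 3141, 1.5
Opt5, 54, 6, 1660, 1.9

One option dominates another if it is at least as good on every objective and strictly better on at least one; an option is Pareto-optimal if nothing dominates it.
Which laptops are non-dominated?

Opt1, Opt2, Opt3, Opt5

Opt1: not dominated.
Opt2: not dominated.
Opt3: not dominated (best RAM).
Opt4: dominated by Opt1 (RAM 20≥8, battery life 17≥14, price 2175≤3141, weight 1.4≤1.5).
Opt5: not dominated (best price).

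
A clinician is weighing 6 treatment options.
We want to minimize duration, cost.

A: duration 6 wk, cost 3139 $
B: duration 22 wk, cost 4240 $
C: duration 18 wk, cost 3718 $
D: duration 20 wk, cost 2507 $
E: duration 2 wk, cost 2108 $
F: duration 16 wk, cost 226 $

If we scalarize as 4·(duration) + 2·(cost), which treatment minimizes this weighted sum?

A: 4·6 + 2·3139 = 6302
B: 4·22 + 2·4240 = 8568
C: 4·18 + 2·3718 = 7508
D: 4·20 + 2·2507 = 5094
E: 4·2 + 2·2108 = 4224
F: 4·16 + 2·226 = 516
Lowest: F at 516.

F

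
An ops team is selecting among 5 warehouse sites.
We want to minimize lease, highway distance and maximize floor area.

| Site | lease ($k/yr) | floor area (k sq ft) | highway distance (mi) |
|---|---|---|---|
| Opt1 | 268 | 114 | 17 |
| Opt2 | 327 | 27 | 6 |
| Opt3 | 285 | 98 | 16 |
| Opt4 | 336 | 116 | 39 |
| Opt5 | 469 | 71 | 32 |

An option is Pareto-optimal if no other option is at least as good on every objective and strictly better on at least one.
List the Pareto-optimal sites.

Opt1: not dominated (best lease).
Opt2: not dominated (best highway distance).
Opt3: not dominated.
Opt4: not dominated (best floor area).
Opt5: dominated by Opt1 (lease 268≤469, floor area 114≥71, highway distance 17≤32).

Opt1, Opt2, Opt3, Opt4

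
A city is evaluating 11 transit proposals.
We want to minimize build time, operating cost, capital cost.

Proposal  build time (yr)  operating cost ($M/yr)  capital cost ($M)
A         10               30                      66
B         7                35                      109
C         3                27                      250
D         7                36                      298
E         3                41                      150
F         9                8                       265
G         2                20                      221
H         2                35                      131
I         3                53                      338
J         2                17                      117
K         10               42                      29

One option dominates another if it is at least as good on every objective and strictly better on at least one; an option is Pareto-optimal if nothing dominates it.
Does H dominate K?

H vs K: H is worse on capital cost (131 vs 29), so it does not dominate K.

No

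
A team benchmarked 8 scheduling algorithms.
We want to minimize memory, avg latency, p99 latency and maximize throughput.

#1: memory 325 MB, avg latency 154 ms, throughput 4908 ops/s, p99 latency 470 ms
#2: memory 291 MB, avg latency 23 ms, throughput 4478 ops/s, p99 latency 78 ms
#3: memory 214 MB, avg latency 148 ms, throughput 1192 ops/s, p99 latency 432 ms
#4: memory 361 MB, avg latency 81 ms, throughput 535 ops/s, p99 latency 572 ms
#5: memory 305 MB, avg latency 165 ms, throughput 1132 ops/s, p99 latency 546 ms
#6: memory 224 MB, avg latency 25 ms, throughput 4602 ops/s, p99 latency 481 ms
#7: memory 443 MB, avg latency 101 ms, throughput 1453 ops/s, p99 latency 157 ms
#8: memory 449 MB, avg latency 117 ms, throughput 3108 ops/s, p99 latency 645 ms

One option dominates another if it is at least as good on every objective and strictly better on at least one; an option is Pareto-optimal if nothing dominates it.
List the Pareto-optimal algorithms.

#1: not dominated (best throughput).
#2: not dominated (best avg latency).
#3: not dominated (best memory).
#4: dominated by #2 (memory 291≤361, avg latency 23≤81, throughput 4478≥535, p99 latency 78≤572).
#5: dominated by #2 (memory 291≤305, avg latency 23≤165, throughput 4478≥1132, p99 latency 78≤546).
#6: not dominated.
#7: dominated by #2 (memory 291≤443, avg latency 23≤101, throughput 4478≥1453, p99 latency 78≤157).
#8: dominated by #2 (memory 291≤449, avg latency 23≤117, throughput 4478≥3108, p99 latency 78≤645).

#1, #2, #3, #6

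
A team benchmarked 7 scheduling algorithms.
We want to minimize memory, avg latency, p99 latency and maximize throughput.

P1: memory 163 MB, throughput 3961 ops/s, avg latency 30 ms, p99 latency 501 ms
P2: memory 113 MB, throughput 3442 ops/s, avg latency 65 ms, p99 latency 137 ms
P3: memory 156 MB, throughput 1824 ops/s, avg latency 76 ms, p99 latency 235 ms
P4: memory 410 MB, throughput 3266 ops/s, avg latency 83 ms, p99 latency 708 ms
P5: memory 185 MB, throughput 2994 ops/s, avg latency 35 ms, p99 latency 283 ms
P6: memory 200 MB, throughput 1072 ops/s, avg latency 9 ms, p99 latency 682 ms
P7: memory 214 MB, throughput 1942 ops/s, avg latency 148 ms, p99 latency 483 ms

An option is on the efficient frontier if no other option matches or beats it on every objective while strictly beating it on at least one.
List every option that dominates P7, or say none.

P2: memory 113≤214, throughput 3442≥1942, avg latency 65≤148, p99 latency 137≤483 — dominates P7.
P5: memory 185≤214, throughput 2994≥1942, avg latency 35≤148, p99 latency 283≤483 — dominates P7.
Others (P1, P3, P4, P6) are each worse than P7 on at least one objective.

P2, P5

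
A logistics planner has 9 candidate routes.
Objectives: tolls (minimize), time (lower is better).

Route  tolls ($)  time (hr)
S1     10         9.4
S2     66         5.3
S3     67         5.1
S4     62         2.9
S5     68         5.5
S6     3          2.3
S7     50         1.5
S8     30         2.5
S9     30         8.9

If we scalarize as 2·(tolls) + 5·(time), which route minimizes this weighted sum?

S6

S1: 2·10 + 5·9.4 = 67.0
S2: 2·66 + 5·5.3 = 158.5
S3: 2·67 + 5·5.1 = 159.5
S4: 2·62 + 5·2.9 = 138.5
S5: 2·68 + 5·5.5 = 163.5
S6: 2·3 + 5·2.3 = 17.5
S7: 2·50 + 5·1.5 = 107.5
S8: 2·30 + 5·2.5 = 72.5
S9: 2·30 + 5·8.9 = 104.5
Lowest: S6 at 17.5.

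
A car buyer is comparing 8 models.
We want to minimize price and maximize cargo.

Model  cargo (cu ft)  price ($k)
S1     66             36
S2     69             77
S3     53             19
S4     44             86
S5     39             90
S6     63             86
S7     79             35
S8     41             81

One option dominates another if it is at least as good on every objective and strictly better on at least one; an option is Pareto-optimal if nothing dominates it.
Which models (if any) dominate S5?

S1, S2, S3, S4, S6, S7, S8

S1: cargo 66≥39, price 36≤90 — dominates S5.
S2: cargo 69≥39, price 77≤90 — dominates S5.
S3: cargo 53≥39, price 19≤90 — dominates S5.
S4: cargo 44≥39, price 86≤90 — dominates S5.
S6: cargo 63≥39, price 86≤90 — dominates S5.
S7: cargo 79≥39, price 35≤90 — dominates S5.
S8: cargo 41≥39, price 81≤90 — dominates S5.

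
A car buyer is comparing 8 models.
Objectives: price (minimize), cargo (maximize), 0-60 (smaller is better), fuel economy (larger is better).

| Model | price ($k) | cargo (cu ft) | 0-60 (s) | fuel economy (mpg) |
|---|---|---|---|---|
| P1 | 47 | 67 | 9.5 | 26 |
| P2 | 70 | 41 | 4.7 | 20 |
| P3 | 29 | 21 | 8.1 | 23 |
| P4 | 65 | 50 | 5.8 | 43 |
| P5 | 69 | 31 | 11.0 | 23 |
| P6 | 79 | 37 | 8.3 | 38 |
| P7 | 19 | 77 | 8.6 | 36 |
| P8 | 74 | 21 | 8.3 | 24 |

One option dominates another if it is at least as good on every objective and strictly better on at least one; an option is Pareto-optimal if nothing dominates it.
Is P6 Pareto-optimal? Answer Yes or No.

No

P4 vs P6: price 65≤79, cargo 50≥37, 0-60 5.8≤8.3, fuel economy 43≥38 — P4 is at least as good on every objective and strictly better on at least one, so P4 dominates P6.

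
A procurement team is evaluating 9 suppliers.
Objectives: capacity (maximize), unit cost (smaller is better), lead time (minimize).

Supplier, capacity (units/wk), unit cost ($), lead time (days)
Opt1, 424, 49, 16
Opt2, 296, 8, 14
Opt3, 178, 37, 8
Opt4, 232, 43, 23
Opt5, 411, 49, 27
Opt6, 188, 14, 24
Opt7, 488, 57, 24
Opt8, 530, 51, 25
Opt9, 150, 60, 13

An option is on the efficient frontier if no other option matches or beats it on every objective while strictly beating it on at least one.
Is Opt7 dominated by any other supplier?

Opt1: worse on capacity (424 vs 488).
Opt2: worse on capacity (296 vs 488).
Opt3: worse on capacity (178 vs 488).
Opt4: worse on capacity (232 vs 488).
Opt5: worse on capacity (411 vs 488).
Opt6: worse on capacity (188 vs 488).
Opt8: worse on lead time (25 vs 24).
Opt9: worse on capacity (150 vs 488).
No option is at least as good as Opt7 on every objective and strictly better on one.

No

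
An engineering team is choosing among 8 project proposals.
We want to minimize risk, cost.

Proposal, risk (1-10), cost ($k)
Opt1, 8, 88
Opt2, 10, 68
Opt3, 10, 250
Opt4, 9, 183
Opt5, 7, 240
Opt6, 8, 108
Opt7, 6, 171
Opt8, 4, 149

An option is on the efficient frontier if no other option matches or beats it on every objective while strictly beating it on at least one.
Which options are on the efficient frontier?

Opt1: not dominated.
Opt2: not dominated (best cost).
Opt3: dominated by Opt1 (risk 8≤10, cost 88≤250).
Opt4: dominated by Opt1 (risk 8≤9, cost 88≤183).
Opt5: dominated by Opt7 (risk 6≤7, cost 171≤240).
Opt6: dominated by Opt1 (risk 8≤8, cost 88≤108).
Opt7: dominated by Opt8 (risk 4≤6, cost 149≤171).
Opt8: not dominated (best risk).

Opt1, Opt2, Opt8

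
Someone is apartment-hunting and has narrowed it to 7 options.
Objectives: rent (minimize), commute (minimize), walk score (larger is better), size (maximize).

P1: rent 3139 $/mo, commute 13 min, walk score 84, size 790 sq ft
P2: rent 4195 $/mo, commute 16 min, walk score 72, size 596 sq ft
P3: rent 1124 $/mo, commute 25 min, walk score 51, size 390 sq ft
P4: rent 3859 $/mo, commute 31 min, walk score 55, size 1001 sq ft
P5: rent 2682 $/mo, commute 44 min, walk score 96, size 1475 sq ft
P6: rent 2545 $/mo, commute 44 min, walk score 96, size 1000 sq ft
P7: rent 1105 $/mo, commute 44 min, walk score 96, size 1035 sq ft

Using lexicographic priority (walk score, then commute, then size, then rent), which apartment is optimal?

P5

First maximize walk score: best is 96, kept {P5, P6, P7}.
Then minimize commute: best is 44, kept {P5, P6, P7}.
Then maximize size: best is 1475, kept {P5}.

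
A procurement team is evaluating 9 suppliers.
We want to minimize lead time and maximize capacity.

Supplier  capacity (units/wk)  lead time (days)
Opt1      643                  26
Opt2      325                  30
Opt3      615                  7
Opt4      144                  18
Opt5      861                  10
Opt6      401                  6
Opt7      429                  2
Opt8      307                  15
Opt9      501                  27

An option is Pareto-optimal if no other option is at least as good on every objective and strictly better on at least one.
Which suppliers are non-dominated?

Opt3, Opt5, Opt7

Opt1: dominated by Opt5 (capacity 861≥643, lead time 10≤26).
Opt2: dominated by Opt1 (capacity 643≥325, lead time 26≤30).
Opt3: not dominated.
Opt4: dominated by Opt3 (capacity 615≥144, lead time 7≤18).
Opt5: not dominated (best capacity).
Opt6: dominated by Opt7 (capacity 429≥401, lead time 2≤6).
Opt7: not dominated (best lead time).
Opt8: dominated by Opt3 (capacity 615≥307, lead time 7≤15).
Opt9: dominated by Opt1 (capacity 643≥501, lead time 26≤27).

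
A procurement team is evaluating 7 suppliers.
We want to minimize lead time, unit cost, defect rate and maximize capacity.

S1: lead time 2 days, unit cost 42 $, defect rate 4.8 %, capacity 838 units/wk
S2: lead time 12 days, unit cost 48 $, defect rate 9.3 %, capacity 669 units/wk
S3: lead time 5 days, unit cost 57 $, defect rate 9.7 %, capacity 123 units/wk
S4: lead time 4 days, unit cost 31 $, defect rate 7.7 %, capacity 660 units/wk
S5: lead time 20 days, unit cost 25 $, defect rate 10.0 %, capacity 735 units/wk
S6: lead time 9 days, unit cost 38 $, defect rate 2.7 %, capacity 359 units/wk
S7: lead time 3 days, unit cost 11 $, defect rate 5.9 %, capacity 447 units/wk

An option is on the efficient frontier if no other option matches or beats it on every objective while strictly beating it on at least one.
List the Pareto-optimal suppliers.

S1: not dominated (best lead time).
S2: dominated by S1 (lead time 2≤12, unit cost 42≤48, defect rate 4.8≤9.3, capacity 838≥669).
S3: dominated by S1 (lead time 2≤5, unit cost 42≤57, defect rate 4.8≤9.7, capacity 838≥123).
S4: not dominated.
S5: not dominated.
S6: not dominated (best defect rate).
S7: not dominated (best unit cost).

S1, S4, S5, S6, S7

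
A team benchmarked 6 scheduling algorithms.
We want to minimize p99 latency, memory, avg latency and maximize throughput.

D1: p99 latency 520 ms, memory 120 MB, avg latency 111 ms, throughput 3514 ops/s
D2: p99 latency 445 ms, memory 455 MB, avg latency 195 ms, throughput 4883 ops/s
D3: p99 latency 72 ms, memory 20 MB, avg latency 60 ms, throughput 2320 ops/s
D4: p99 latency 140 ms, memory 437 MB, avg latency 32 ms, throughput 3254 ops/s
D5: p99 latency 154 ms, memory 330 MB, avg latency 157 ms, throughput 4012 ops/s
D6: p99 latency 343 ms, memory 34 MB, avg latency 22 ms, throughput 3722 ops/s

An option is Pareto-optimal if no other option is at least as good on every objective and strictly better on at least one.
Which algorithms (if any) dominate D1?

D6

D6: p99 latency 343≤520, memory 34≤120, avg latency 22≤111, throughput 3722≥3514 — dominates D1.
Others (D2, D3, D4, D5) are each worse than D1 on at least one objective.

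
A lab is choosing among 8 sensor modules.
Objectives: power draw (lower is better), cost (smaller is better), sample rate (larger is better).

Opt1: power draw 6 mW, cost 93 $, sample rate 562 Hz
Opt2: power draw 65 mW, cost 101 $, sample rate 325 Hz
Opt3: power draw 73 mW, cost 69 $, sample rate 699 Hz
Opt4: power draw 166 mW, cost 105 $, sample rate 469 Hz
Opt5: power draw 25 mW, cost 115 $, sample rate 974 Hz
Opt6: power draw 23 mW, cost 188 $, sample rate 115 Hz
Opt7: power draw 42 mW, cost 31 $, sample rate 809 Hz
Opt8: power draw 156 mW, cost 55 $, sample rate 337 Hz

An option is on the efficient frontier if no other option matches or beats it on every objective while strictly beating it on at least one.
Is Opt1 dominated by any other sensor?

No

Opt2: worse on power draw (65 vs 6).
Opt3: worse on power draw (73 vs 6).
Opt4: worse on power draw (166 vs 6).
Opt5: worse on power draw (25 vs 6).
Opt6: worse on power draw (23 vs 6).
Opt7: worse on power draw (42 vs 6).
Opt8: worse on power draw (156 vs 6).
No option is at least as good as Opt1 on every objective and strictly better on one.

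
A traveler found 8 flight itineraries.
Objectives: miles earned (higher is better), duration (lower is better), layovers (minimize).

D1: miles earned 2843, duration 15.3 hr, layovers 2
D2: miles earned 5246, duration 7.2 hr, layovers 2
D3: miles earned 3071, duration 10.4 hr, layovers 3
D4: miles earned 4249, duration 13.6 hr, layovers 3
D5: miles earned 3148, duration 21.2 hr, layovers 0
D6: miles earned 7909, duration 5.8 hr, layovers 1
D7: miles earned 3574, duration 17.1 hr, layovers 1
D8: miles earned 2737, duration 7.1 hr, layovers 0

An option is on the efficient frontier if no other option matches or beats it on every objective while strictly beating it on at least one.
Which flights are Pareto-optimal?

D1: dominated by D2 (miles earned 5246≥2843, duration 7.2≤15.3, layovers 2≤2).
D2: dominated by D6 (miles earned 7909≥5246, duration 5.8≤7.2, layovers 1≤2).
D3: dominated by D2 (miles earned 5246≥3071, duration 7.2≤10.4, layovers 2≤3).
D4: dominated by D2 (miles earned 5246≥4249, duration 7.2≤13.6, layovers 2≤3).
D5: not dominated.
D6: not dominated (best miles earned).
D7: dominated by D6 (miles earned 7909≥3574, duration 5.8≤17.1, layovers 1≤1).
D8: not dominated.

D5, D6, D8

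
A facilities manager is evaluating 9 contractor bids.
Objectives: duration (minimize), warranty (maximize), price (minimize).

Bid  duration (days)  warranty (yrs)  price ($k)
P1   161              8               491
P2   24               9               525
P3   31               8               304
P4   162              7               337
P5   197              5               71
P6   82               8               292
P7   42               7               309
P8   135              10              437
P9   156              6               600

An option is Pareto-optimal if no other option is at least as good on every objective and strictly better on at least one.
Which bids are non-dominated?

P2, P3, P5, P6, P8

P1: dominated by P3 (duration 31≤161, warranty 8≥8, price 304≤491).
P2: not dominated (best duration).
P3: not dominated.
P4: dominated by P3 (duration 31≤162, warranty 8≥7, price 304≤337).
P5: not dominated (best price).
P6: not dominated.
P7: dominated by P3 (duration 31≤42, warranty 8≥7, price 304≤309).
P8: not dominated (best warranty).
P9: dominated by P2 (duration 24≤156, warranty 9≥6, price 525≤600).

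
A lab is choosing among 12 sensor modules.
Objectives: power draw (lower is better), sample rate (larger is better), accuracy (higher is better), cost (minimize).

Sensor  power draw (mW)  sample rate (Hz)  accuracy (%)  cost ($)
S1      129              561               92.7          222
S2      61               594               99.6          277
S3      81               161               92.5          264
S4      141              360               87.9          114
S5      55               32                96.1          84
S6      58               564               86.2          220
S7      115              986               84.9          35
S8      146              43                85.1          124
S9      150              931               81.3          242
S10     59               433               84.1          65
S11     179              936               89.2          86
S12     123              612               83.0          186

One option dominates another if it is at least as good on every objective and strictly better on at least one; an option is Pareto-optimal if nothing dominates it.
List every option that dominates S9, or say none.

S7: power draw 115≤150, sample rate 986≥931, accuracy 84.9≥81.3, cost 35≤242 — dominates S9.
Others (S1, S2, S3, S4, S5, S6, S8, S10, S11, S12) are each worse than S9 on at least one objective.

S7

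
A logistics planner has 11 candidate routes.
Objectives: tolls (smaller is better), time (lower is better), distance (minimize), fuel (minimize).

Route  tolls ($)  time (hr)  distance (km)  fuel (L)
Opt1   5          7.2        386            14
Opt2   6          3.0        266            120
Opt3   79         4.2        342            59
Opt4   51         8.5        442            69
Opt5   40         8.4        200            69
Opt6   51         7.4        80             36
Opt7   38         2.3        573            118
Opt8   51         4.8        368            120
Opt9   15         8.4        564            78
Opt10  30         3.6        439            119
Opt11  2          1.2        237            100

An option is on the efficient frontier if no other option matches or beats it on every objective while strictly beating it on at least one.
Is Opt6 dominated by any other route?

Opt1: worse on distance (386 vs 80).
Opt2: worse on distance (266 vs 80).
Opt3: worse on tolls (79 vs 51).
Opt4: worse on time (8.5 vs 7.4).
Opt5: worse on time (8.4 vs 7.4).
Opt7: worse on distance (573 vs 80).
Opt8: worse on distance (368 vs 80).
Opt9: worse on time (8.4 vs 7.4).
Opt10: worse on distance (439 vs 80).
Opt11: worse on distance (237 vs 80).
No option is at least as good as Opt6 on every objective and strictly better on one.

No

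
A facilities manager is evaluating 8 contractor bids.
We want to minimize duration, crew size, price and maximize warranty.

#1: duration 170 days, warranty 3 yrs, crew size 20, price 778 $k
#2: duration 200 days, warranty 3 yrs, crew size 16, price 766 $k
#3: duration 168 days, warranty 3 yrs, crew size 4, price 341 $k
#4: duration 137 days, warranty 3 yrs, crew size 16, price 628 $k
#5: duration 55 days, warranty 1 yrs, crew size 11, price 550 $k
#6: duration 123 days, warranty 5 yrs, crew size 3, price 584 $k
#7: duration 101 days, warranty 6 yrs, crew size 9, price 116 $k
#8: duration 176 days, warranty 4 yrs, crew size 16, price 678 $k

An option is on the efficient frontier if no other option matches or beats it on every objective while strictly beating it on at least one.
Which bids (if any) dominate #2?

#3, #4, #6, #7, #8

#3: duration 168≤200, warranty 3≥3, crew size 4≤16, price 341≤766 — dominates #2.
#4: duration 137≤200, warranty 3≥3, crew size 16≤16, price 628≤766 — dominates #2.
#6: duration 123≤200, warranty 5≥3, crew size 3≤16, price 584≤766 — dominates #2.
#7: duration 101≤200, warranty 6≥3, crew size 9≤16, price 116≤766 — dominates #2.
#8: duration 176≤200, warranty 4≥3, crew size 16≤16, price 678≤766 — dominates #2.
Others (#1, #5) are each worse than #2 on at least one objective.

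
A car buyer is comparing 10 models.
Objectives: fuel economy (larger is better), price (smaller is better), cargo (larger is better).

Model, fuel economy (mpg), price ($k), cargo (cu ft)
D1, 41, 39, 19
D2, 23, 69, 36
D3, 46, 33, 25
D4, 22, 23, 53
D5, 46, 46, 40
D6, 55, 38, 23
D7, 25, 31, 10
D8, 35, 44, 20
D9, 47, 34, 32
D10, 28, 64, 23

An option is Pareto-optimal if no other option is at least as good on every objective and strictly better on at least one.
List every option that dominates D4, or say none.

D1: worse on price (39 vs 23).
D2: worse on price (69 vs 23).
D3: worse on price (33 vs 23).
D5: worse on price (46 vs 23).
D6: worse on price (38 vs 23).
D7: worse on price (31 vs 23).
D8: worse on price (44 vs 23).
D9: worse on price (34 vs 23).
D10: worse on price (64 vs 23).
No option dominates D4.

none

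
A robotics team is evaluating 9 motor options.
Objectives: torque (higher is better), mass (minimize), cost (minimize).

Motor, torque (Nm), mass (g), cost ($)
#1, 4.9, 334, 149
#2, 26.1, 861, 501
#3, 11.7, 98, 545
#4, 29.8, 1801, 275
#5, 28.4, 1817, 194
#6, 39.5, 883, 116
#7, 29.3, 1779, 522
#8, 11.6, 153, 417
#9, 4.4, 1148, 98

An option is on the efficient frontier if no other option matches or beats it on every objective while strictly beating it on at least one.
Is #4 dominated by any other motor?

#6 vs #4: torque 39.5≥29.8, mass 883≤1801, cost 116≤275 — #6 is at least as good on every objective and strictly better on at least one, so #6 dominates #4.

Yes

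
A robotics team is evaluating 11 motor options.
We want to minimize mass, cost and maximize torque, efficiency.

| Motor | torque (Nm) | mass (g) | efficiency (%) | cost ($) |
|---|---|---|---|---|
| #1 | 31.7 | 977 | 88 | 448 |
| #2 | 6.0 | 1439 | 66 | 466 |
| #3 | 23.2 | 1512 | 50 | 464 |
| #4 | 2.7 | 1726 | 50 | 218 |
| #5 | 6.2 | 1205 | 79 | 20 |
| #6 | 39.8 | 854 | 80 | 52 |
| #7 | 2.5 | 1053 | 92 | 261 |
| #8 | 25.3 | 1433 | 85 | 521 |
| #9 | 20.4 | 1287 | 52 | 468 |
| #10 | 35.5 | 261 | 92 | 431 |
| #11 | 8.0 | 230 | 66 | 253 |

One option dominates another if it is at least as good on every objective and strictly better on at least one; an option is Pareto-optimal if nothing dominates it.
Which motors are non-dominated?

#1: dominated by #10 (torque 35.5≥31.7, mass 261≤977, efficiency 92≥88, cost 431≤448).
#2: dominated by #1 (torque 31.7≥6.0, mass 977≤1439, efficiency 88≥66, cost 448≤466).
#3: dominated by #1 (torque 31.7≥23.2, mass 977≤1512, efficiency 88≥50, cost 448≤464).
#4: dominated by #5 (torque 6.2≥2.7, mass 1205≤1726, efficiency 79≥50, cost 20≤218).
#5: not dominated (best cost).
#6: not dominated (best torque).
#7: not dominated.
#8: dominated by #1 (torque 31.7≥25.3, mass 977≤1433, efficiency 88≥85, cost 448≤521).
#9: dominated by #1 (torque 31.7≥20.4, mass 977≤1287, efficiency 88≥52, cost 448≤468).
#10: not dominated.
#11: not dominated (best mass).

#5, #6, #7, #10, #11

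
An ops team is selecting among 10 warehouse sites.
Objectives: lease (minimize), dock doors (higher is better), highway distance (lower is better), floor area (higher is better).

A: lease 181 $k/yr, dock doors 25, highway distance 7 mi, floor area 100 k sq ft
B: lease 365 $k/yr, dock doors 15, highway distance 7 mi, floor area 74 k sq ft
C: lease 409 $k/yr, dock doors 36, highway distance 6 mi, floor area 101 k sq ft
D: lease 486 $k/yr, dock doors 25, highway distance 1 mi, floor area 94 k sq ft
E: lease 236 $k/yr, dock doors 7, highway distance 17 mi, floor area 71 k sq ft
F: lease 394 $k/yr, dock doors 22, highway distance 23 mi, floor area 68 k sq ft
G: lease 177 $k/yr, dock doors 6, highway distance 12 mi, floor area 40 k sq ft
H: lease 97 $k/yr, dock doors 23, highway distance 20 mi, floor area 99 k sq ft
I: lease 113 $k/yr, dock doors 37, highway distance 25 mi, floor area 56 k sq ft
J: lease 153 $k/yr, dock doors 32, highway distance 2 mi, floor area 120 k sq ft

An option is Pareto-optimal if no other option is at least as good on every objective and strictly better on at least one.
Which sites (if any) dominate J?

none

A: worse on lease (181 vs 153).
B: worse on lease (365 vs 153).
C: worse on lease (409 vs 153).
D: worse on lease (486 vs 153).
E: worse on lease (236 vs 153).
F: worse on lease (394 vs 153).
G: worse on lease (177 vs 153).
H: worse on dock doors (23 vs 32).
I: worse on highway distance (25 vs 2).
No option dominates J.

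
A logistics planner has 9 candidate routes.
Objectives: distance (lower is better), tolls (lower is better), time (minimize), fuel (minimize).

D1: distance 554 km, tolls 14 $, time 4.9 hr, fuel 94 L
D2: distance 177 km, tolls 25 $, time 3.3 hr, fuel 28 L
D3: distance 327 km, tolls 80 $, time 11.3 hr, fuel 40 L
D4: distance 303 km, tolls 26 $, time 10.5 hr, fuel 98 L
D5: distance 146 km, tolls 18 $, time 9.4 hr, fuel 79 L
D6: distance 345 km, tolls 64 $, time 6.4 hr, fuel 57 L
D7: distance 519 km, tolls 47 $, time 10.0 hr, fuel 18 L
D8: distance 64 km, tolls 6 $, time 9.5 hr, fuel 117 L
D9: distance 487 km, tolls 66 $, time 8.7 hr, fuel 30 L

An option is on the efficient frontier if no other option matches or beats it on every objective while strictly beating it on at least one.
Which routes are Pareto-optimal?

D1, D2, D5, D7, D8

D1: not dominated.
D2: not dominated (best time).
D3: dominated by D2 (distance 177≤327, tolls 25≤80, time 3.3≤11.3, fuel 28≤40).
D4: dominated by D2 (distance 177≤303, tolls 25≤26, time 3.3≤10.5, fuel 28≤98).
D5: not dominated.
D6: dominated by D2 (distance 177≤345, tolls 25≤64, time 3.3≤6.4, fuel 28≤57).
D7: not dominated (best fuel).
D8: not dominated (best distance).
D9: dominated by D2 (distance 177≤487, tolls 25≤66, time 3.3≤8.7, fuel 28≤30).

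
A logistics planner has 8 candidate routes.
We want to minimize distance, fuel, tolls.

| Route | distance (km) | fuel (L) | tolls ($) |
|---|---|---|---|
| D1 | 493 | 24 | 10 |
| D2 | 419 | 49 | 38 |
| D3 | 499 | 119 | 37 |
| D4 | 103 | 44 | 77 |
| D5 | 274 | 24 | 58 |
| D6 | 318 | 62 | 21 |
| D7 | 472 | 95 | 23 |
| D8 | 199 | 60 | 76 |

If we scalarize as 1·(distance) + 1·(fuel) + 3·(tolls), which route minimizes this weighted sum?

D4

D1: 1·493 + 1·24 + 3·10 = 547
D2: 1·419 + 1·49 + 3·38 = 582
D3: 1·499 + 1·119 + 3·37 = 729
D4: 1·103 + 1·44 + 3·77 = 378
D5: 1·274 + 1·24 + 3·58 = 472
D6: 1·318 + 1·62 + 3·21 = 443
D7: 1·472 + 1·95 + 3·23 = 636
D8: 1·199 + 1·60 + 3·76 = 487
Lowest: D4 at 378.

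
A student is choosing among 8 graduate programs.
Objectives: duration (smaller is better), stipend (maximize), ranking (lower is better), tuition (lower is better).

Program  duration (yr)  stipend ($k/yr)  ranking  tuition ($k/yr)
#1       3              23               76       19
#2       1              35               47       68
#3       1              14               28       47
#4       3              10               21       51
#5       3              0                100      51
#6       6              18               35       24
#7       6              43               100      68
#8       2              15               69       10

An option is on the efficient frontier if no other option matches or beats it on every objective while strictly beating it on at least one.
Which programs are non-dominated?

#1, #2, #3, #4, #6, #7, #8

#1: not dominated.
#2: not dominated.
#3: not dominated.
#4: not dominated (best ranking).
#5: dominated by #1 (duration 3≤3, stipend 23≥0, ranking 76≤100, tuition 19≤51).
#6: not dominated.
#7: not dominated (best stipend).
#8: not dominated (best tuition).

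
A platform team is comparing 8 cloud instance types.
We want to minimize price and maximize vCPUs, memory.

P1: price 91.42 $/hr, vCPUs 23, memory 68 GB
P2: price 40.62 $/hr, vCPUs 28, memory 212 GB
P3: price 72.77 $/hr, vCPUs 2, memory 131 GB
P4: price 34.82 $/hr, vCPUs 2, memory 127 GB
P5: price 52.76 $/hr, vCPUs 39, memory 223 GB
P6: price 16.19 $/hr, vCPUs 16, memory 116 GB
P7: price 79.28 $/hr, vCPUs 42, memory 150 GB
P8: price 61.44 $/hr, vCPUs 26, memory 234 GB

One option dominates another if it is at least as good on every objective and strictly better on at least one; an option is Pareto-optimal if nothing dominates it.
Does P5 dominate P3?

P5 vs P3: price 52.76≤72.77, vCPUs 39≥2, memory 223≥131 — P5 is at least as good on every objective with at least one strict improvement.

Yes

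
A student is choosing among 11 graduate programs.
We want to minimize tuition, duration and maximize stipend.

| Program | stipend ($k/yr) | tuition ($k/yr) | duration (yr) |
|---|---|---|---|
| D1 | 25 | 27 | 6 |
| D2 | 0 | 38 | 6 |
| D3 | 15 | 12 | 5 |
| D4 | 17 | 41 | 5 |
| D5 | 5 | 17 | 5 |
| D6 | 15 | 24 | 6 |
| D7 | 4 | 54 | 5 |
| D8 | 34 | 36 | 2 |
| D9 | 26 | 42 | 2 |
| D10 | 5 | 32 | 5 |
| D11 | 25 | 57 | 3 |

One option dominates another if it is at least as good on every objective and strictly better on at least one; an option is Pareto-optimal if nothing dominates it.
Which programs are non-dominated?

D1: not dominated.
D2: dominated by D1 (stipend 25≥0, tuition 27≤38, duration 6≤6).
D3: not dominated (best tuition).
D4: dominated by D8 (stipend 34≥17, tuition 36≤41, duration 2≤5).
D5: dominated by D3 (stipend 15≥5, tuition 12≤17, duration 5≤5).
D6: dominated by D3 (stipend 15≥15, tuition 12≤24, duration 5≤6).
D7: dominated by D3 (stipend 15≥4, tuition 12≤54, duration 5≤5).
D8: not dominated (best stipend).
D9: dominated by D8 (stipend 34≥26, tuition 36≤42, duration 2≤2).
D10: dominated by D3 (stipend 15≥5, tuition 12≤32, duration 5≤5).
D11: dominated by D8 (stipend 34≥25, tuition 36≤57, duration 2≤3).

D1, D3, D8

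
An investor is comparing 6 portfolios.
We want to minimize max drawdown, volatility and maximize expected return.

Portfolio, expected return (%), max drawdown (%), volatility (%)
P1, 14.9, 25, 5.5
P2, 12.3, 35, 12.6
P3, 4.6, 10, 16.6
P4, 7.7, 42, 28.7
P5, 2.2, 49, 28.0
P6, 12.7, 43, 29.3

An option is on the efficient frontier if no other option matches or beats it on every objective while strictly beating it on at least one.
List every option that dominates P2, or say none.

P1

P1: expected return 14.9≥12.3, max drawdown 25≤35, volatility 5.5≤12.6 — dominates P2.
Others (P3, P4, P5, P6) are each worse than P2 on at least one objective.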